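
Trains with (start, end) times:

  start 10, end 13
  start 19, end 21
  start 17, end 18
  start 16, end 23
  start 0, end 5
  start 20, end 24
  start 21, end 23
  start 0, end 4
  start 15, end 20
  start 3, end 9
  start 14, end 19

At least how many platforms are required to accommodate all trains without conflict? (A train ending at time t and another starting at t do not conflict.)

4

Events (time:±→running): 0:+→1 0:+→2 3:+→3 4:-→2 5:-→1 9:-→0 10:+→1 13:-→0 14:+→1 15:+→2 16:+→3 17:+→4 … peak 4.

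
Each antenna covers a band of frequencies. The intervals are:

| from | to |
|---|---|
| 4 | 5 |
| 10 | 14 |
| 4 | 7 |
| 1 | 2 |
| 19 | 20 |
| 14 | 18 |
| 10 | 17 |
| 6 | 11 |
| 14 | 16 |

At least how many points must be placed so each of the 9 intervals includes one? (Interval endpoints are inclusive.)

Process intervals by earliest right end; each time one isn't hit yet, stab at its right endpoint.
By right end: [1,2]  [4,5]  [4,7]  [6,11]  [10,14]  [14,16]  [10,17]  [14,18]  [19,20]
[1,2] uncovered → point at 2; [4,5] uncovered → point at 5; [6,11] uncovered → point at 11; [14,16] uncovered → point at 16; [19,20] uncovered → point at 20.
Points: 2, 5, 11, 16, 20 (5 total).

5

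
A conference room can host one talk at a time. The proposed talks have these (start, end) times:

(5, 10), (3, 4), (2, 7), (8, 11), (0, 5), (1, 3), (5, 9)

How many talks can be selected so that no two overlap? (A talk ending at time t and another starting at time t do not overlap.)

3

Sort by end time and greedily take each interval whose start is ≥ the last chosen end.
Sorted by end: (1,3)  (3,4)  (0,5)  (2,7)  (5,9)  (5,10)  (8,11)
take (1,3); take (3,4); skip (0,5); skip (2,7); take (5,9).
Selected 3 talks.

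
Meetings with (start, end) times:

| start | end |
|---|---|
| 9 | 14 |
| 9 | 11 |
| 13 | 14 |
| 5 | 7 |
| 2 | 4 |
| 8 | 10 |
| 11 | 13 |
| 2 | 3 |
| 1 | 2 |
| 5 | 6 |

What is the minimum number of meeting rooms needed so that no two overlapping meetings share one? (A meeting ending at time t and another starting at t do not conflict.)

3

The answer is the maximum number of intervals overlapping at any instant.
starts: [1, 2, 2, 5, 5, 8, 9, 9, 11, 13]
ends:   [2, 3, 4, 6, 7, 10, 11, 13, 14, 14]
s1→1 e2→0 s2→1 s2→2 e3→1 e4→0 s5→1 s5→2 e6→1 e7→0 s8→1 s9→2 s9→3  — peak 3.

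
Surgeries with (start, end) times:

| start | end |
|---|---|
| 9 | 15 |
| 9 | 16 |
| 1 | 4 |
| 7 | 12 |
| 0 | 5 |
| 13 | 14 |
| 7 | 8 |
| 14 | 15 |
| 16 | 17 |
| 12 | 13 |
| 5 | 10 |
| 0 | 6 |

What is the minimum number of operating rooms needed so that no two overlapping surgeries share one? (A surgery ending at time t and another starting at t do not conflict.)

4

Count concurrent intervals with a sweep; the peak is the room count.
starts: [0, 0, 1, 5, 7, 7, 9, 9, 12, 13, 14, 16]
ends:   [4, 5, 6, 8, 10, 12, 13, 14, 15, 15, 16, 17]
s0→1 s0→2 s1→3 e4→2 e5→1 s5→2 e6→1 s7→2 s7→3 e8→2 s9→3 s9→4  — peak 4.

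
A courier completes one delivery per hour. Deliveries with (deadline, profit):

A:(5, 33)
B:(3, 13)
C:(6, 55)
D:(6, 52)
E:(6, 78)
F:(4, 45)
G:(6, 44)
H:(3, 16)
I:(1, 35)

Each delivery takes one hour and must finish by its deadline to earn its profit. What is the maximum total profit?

Sort by profit descending; place each in the latest free slot ≤ its deadline.
By profit: E(d6,78), C(d6,55), D(d6,52), F(d4,45), G(d6,44), I(d1,35), A(d5,33), H(d3,16), B(d3,13)
E→slot 6; C→slot 5; D→slot 4; F→slot 3; G→slot 2; I→slot 1; A skipped; H skipped; B skipped.
Profit = 35 + 44 + 45 + 52 + 55 + 78 = 309

309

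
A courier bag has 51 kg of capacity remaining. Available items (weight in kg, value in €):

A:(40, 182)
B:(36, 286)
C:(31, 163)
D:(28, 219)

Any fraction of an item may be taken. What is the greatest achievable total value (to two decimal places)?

Greedy by value/weight ratio, highest first.
Order: B (286/36=7.94) > D (219/28=7.82) > C (163/31=5.26) > A (182/40=4.55)
Fill: take B (36 @ 286) → take 15/28 of D → 117.32; 51/51 used.
Total value = 403.32

403.32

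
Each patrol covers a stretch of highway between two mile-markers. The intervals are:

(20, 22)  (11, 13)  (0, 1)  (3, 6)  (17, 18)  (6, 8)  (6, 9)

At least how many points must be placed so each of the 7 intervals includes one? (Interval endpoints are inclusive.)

Process intervals by earliest right end; each time one isn't hit yet, stab at its right endpoint.
By right end: [0,1]  [3,6]  [6,8]  [6,9]  [11,13]  [17,18]  [20,22]
[0,1] uncovered → point at 1; [3,6] uncovered → point at 6; [11,13] uncovered → point at 13; [17,18] uncovered → point at 18; [20,22] uncovered → point at 22.
Points: 1, 6, 13, 18, 22 (5 total).

5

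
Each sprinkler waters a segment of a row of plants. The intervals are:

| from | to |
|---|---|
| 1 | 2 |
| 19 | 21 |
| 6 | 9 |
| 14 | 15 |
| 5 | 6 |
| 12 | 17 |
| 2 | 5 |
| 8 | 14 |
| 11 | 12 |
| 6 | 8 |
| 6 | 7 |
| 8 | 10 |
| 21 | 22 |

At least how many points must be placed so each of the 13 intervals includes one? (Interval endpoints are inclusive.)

6

Sorted: [1,2] [2,5] [5,6] [6,7] [6,8] [6,9] [8,10] [11,12] [8,14] [14,15] [12,17] [19,21] [21,22]
{[1,2],[2,5]} hit by 2; {[5,6],[6,7],[6,8],[6,9]} hit by 6; {[8,10]} hit by 10; {[11,12],[8,14]} hit by 12; {[14,15],[12,17]} hit by 15; {[19,21],[21,22]} hit by 21.
Points: 2, 6, 10, 12, 15, 21 (6 total).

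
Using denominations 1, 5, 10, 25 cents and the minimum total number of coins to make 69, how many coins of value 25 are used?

Greedy: take as many of the largest coin as possible, then repeat with the remainder.
69 = 2×25 + 1×10 + 1×5 + 4×1
Count of 25: 2

2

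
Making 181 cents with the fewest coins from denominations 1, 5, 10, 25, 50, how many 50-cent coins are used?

Greedy: take as many of the largest coin as possible, then repeat with the remainder.
181 = 3×50 + 1×25 + 1×5 + 1×1
Count of 50: 3

3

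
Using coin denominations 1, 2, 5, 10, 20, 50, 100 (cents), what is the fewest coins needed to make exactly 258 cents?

258 = 2×100 + 1×50 + 1×5 + 1×2 + 1×1
Total coins = 2 + 1 + 1 + 1 + 1 = 6

6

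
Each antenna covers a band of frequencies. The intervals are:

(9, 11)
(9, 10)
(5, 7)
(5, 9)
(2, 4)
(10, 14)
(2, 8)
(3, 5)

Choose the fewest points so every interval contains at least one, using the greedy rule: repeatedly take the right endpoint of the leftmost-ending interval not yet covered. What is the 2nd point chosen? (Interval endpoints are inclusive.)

By right end: [2,4]  [3,5]  [5,7]  [2,8]  [5,9]  [9,10]  [9,11]  [10,14]
[2,4] uncovered → point at 4; [5,7] uncovered → point at 7; [9,10] uncovered → point at 10.
Points: 4, 7, 10 (3 total).

7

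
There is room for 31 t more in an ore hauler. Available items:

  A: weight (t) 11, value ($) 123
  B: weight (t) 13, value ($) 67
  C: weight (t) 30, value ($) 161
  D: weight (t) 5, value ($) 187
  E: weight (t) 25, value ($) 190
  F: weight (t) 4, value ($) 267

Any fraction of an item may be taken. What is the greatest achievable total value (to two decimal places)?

Order: F (267/4=66.75) > D (187/5=37.40) > A (123/11=11.18) > E (190/25=7.60) > C (161/30=5.37) > B (67/13=5.15)
Fill: take F (4 @ 267) → take D (5 @ 187) → take A (11 @ 123) → take 11/25 of E → 83.60; 31/31 used.
Total value = 660.60

660.60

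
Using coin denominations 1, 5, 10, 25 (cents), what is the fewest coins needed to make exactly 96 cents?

6

96 − 3×25→21 − 2×10→1 − 1×1→0
Total coins = 3 + 2 + 1 = 6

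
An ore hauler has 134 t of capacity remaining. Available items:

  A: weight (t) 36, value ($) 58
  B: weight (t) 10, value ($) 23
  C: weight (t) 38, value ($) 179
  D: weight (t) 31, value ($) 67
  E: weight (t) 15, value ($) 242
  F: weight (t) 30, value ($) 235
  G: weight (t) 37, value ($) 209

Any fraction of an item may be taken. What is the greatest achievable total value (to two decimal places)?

Sort by value per unit weight and fill in that order.
Order: E (242/15=16.13) > F (235/30=7.83) > G (209/37=5.65) > C (179/38=4.71) > B (23/10=2.30) > D (67/31=2.16) > A (58/36=1.61)
Fill: take E (15 @ 242) → take F (30 @ 235) → take G (37 @ 209) → take C (38 @ 179) → take B (10 @ 23) → take 4/31 of D → 8.65; 134/134 used.
Total value = 896.65

896.65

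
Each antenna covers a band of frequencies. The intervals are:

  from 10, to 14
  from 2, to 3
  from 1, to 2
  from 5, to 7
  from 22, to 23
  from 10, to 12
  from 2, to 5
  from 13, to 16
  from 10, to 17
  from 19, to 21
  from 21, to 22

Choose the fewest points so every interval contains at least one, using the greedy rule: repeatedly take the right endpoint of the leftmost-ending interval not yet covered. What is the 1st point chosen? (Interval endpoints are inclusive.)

2

Process intervals by earliest right end; each time one isn't hit yet, stab at its right endpoint.
Sorted: [1,2] [2,3] [2,5] [5,7] [10,12] [10,14] [13,16] [10,17] [19,21] [21,22] [22,23]
{[1,2],[2,3],[2,5]} hit by 2; {[5,7]} hit by 7; {[10,12],[10,14]} hit by 12; {[13,16],[10,17]} hit by 16; {[19,21],[21,22]} hit by 21; {[22,23]} hit by 23.
Points: 2, 7, 12, 16, 21, 23 (6 total).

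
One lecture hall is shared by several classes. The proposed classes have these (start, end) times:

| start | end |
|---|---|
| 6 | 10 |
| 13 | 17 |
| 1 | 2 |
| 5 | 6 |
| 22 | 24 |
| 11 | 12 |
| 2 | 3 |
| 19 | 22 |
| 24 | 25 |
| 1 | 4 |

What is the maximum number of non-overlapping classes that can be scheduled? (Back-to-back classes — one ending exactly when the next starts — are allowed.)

9

Order by finish time; keep every interval that doesn't clash with the previous kept one.
Sorted by end: (1,2)  (2,3)  (1,4)  (5,6)  (6,10)  (11,12)  (13,17)  (19,22)  (22,24)  (24,25)
take (1,2); take (2,3); take (5,6); take (6,10); take (11,12); take (13,17); take (19,22); take (22,24); take (24,25).
Selected 9 classes.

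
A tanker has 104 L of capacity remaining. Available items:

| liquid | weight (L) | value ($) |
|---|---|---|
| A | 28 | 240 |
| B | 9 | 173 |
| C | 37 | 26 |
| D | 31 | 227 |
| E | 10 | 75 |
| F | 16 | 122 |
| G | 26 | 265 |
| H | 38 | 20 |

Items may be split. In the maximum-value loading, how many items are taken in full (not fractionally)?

5

Sort by value per unit weight and fill in that order.
Ratios (sorted): B 19.22, G 10.19, A 8.57, F 7.62, E 7.50, D 7.32, C 0.70, H 0.53
take B (9 @ 173); take G (26 @ 265); take A (28 @ 240); take F (16 @ 122); take E (10 @ 75); take 15/31 of D → 109.84. Capacity used 104/104.
5 item(s) taken whole; one partial (take 15/31 of D).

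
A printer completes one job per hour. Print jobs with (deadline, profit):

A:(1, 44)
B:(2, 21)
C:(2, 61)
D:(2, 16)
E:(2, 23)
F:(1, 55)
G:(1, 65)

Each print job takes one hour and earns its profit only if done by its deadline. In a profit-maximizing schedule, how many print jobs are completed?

Sort by profit descending; place each in the latest free slot ≤ its deadline.
Profit order: G=65 C=61 F=55 A=44 E=23 B=21 D=16
Assign: G→slot 1, C→slot 2, F skipped, A skipped, E skipped, B skipped, D skipped.
Slots: [1:G] [2:C]
2 of 7 scheduled.

2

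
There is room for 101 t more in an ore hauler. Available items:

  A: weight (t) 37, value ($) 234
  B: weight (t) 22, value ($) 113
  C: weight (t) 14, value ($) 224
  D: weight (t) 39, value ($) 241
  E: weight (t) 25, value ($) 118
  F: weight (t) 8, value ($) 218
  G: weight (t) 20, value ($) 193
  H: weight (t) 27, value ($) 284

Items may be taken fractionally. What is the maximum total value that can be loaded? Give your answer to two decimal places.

1121.38

Ratios (sorted): F 27.25, C 16.00, H 10.52, G 9.65, A 6.32, D 6.18, B 5.14, E 4.72
take F (8 @ 218); take C (14 @ 224); take H (27 @ 284); take G (20 @ 193); take 32/37 of A → 202.38. Capacity used 101/101.
Total value = 1121.38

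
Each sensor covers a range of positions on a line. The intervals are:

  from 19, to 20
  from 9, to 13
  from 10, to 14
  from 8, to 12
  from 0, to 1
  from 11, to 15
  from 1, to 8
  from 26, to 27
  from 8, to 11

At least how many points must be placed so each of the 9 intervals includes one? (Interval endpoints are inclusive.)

4

By right end: [0,1]  [1,8]  [8,11]  [8,12]  [9,13]  [10,14]  [11,15]  [19,20]  [26,27]
[0,1] uncovered → point at 1; [8,11] uncovered → point at 11; [19,20] uncovered → point at 20; [26,27] uncovered → point at 27.
Points: 1, 11, 20, 27 (4 total).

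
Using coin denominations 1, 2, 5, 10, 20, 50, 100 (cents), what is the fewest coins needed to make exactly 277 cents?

277 − 2×100→77 − 1×50→27 − 1×20→7 − 1×5→2 − 1×2→0
Total coins = 2 + 1 + 1 + 1 + 1 = 6

6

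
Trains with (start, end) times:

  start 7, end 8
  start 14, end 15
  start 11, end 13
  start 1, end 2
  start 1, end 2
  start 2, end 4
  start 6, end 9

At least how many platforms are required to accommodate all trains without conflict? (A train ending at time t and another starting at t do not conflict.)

Count concurrent intervals with a sweep; the peak is the room count.
Events (time:±→running): 1:+→1 1:+→2 … peak 2.

2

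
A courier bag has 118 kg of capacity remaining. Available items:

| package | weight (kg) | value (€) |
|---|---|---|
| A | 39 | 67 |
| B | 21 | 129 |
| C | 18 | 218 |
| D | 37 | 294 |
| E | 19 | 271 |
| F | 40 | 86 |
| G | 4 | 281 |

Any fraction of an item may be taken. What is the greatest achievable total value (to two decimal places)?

Sort by value per unit weight and fill in that order.
Order: G (281/4=70.25) > E (271/19=14.26) > C (218/18=12.11) > D (294/37=7.95) > B (129/21=6.14) > F (86/40=2.15) > A (67/39=1.72)
Fill: take G (4 @ 281) → take E (19 @ 271) → take C (18 @ 218) → take D (37 @ 294) → take B (21 @ 129) → take 19/40 of F → 40.85; 118/118 used.
Total value = 1233.85

1233.85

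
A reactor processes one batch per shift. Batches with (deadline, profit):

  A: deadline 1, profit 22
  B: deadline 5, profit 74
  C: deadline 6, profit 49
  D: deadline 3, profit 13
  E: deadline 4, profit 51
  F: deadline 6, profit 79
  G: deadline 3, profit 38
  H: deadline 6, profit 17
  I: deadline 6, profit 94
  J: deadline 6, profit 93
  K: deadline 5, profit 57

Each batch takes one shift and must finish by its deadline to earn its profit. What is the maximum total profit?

Profit order: I=94 J=93 F=79 B=74 K=57 E=51 C=49 G=38 A=22 H=17 D=13
Assign: I→slot 6, J→slot 5, F→slot 4, B→slot 3, K→slot 2, E→slot 1, C skipped, G skipped, A skipped, H skipped, D skipped.
Slots: [1:E] [2:K] [3:B] [4:F] [5:J] [6:I]
Profit = 51 + 57 + 74 + 79 + 93 + 94 = 448

448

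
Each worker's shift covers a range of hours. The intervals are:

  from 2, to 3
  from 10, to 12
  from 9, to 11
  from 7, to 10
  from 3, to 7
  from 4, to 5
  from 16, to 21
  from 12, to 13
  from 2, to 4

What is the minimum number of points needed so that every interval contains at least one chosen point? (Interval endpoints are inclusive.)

5

By right end: [2,3]  [2,4]  [4,5]  [3,7]  [7,10]  [9,11]  [10,12]  [12,13]  [16,21]
[2,3] uncovered → point at 3; [4,5] uncovered → point at 5; [7,10] uncovered → point at 10; [12,13] uncovered → point at 13; [16,21] uncovered → point at 21.
Points: 3, 5, 10, 13, 21 (5 total).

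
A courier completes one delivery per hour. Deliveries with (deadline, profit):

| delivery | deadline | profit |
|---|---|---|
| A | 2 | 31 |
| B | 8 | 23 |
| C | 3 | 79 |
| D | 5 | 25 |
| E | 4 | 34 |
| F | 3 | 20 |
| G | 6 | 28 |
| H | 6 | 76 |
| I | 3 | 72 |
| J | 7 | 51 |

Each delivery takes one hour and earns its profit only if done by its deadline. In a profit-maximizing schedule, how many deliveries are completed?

8

Profit order: C=79 H=76 I=72 J=51 E=34 A=31 G=28 D=25 B=23 F=20
Assign: C→slot 3, H→slot 6, I→slot 2, J→slot 7, E→slot 4, A→slot 1, G→slot 5, D skipped, B→slot 8, F skipped.
Slots: [1:A] [2:I] [3:C] [4:E] [5:G] [6:H] [7:J] [8:B]
8 of 10 scheduled.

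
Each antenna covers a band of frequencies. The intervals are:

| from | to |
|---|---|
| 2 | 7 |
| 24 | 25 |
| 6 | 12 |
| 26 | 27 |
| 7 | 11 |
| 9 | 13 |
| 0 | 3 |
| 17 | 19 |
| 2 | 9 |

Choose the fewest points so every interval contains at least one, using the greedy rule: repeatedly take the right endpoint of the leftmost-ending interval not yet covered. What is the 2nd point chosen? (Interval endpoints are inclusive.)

Process intervals by earliest right end; each time one isn't hit yet, stab at its right endpoint.
Sorted: [0,3] [2,7] [2,9] [7,11] [6,12] [9,13] [17,19] [24,25] [26,27]
{[0,3],[2,7],[2,9]} hit by 3; {[7,11],[6,12],[9,13]} hit by 11; {[17,19]} hit by 19; {[24,25]} hit by 25; {[26,27]} hit by 27.
Points: 3, 11, 19, 25, 27 (5 total).

11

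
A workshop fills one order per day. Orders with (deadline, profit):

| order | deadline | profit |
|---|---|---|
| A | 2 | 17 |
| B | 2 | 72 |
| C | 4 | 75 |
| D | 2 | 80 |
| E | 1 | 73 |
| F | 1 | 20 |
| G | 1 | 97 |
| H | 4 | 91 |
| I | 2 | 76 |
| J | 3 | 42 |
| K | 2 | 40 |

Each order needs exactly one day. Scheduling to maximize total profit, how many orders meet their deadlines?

Profit order: G=97 H=91 D=80 I=76 C=75 E=73 B=72 J=42 K=40 F=20 A=17
Assign: G→slot 1, H→slot 4, D→slot 2, I skipped, C→slot 3, E skipped, B skipped, J skipped, K skipped, F skipped, A skipped.
Slots: [1:G] [2:D] [3:C] [4:H]
4 of 11 scheduled.

4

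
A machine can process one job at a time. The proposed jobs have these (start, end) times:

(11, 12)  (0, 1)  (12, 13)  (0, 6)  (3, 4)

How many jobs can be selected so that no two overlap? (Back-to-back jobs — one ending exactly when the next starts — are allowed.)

4

Greedy by earliest finish: after sorting by end time, pick each interval compatible with the last pick.
Sorted by end: (0,1)  (3,4)  (0,6)  (11,12)  (12,13)
take (0,1); take (3,4); take (11,12); take (12,13).
Selected 4 jobs.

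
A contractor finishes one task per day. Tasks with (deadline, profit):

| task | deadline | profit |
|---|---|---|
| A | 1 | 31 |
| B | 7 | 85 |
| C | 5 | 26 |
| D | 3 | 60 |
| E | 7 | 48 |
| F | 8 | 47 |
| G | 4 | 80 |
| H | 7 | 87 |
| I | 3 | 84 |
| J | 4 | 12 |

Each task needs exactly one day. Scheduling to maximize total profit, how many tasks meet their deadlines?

Sort by profit descending; place each in the latest free slot ≤ its deadline.
Profit order: H=87 B=85 I=84 G=80 D=60 E=48 F=47 A=31 C=26 J=12
Assign: H→slot 7, B→slot 6, I→slot 3, G→slot 4, D→slot 2, E→slot 5, F→slot 8, A→slot 1, C skipped, J skipped.
Slots: [1:A] [2:D] [3:I] [4:G] [5:E] [6:B] [7:H] [8:F]
8 of 10 scheduled.

8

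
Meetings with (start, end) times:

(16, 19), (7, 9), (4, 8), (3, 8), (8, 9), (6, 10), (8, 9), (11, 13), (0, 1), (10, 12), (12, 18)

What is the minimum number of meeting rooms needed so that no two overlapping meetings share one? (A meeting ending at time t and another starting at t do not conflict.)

starts: [0, 3, 4, 6, 7, 8, 8, 10, 11, 12, 16]
ends:   [1, 8, 8, 9, 9, 9, 10, 12, 13, 18, 19]
s0→1 e1→0 s3→1 s4→2 s6→3 s7→4  — peak 4.

4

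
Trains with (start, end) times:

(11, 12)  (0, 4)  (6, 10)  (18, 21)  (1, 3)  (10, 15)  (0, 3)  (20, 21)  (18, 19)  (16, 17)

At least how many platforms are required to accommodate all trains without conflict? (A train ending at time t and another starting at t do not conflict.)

Count concurrent intervals with a sweep; the peak is the room count.
Events (time:±→running): 0:+→1 0:+→2 1:+→3 … peak 3.

3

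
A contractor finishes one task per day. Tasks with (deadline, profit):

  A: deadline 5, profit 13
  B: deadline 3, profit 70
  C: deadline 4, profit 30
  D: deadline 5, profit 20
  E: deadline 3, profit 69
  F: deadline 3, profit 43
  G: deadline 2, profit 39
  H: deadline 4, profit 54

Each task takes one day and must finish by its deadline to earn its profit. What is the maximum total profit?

256

Sort by profit descending; place each in the latest free slot ≤ its deadline.
Profit order: B=70 E=69 H=54 F=43 G=39 C=30 D=20 A=13
Assign: B→slot 3, E→slot 2, H→slot 4, F→slot 1, G skipped, C skipped, D→slot 5, A skipped.
Slots: [1:F] [2:E] [3:B] [4:H] [5:D]
Profit = 43 + 69 + 70 + 54 + 20 = 256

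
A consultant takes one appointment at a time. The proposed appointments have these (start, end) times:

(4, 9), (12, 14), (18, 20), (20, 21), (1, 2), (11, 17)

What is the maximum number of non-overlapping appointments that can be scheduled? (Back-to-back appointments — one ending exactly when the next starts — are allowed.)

5

Greedy by earliest finish: after sorting by end time, pick each interval compatible with the last pick.
Sorted by end: (1,2)  (4,9)  (12,14)  (11,17)  (18,20)  (20,21)
take (1,2); take (4,9); take (12,14); take (18,20); take (20,21).
Selected 5 appointments.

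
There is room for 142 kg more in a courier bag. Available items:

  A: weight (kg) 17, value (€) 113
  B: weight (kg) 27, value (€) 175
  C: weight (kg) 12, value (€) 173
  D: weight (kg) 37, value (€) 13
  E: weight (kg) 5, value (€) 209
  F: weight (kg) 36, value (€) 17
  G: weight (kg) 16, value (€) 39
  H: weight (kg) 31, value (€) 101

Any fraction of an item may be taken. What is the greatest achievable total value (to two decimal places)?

826.06

Greedy by value/weight ratio, highest first.
Order: E (209/5=41.80) > C (173/12=14.42) > A (113/17=6.65) > B (175/27=6.48) > H (101/31=3.26) > G (39/16=2.44) > F (17/36=0.47) > D (13/37=0.35)
Fill: take E (5 @ 209) → take C (12 @ 173) → take A (17 @ 113) → take B (27 @ 175) → take H (31 @ 101) → take G (16 @ 39) → take 34/36 of F → 16.06; 142/142 used.
Total value = 826.06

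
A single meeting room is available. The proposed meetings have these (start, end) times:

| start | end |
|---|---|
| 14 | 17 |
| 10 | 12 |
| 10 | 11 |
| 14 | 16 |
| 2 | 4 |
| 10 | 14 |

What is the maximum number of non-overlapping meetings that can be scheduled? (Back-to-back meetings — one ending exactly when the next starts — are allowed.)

3

Order by finish time; keep every interval that doesn't clash with the previous kept one.
Sorted by end: (2,4)  (10,11)  (10,12)  (10,14)  (14,16)  (14,17)
take (2,4); take (10,11); take (14,16).
Selected 3 meetings.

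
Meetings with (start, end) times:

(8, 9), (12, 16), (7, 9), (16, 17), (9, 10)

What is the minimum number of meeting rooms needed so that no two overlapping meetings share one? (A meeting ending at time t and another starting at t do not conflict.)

2

The answer is the maximum number of intervals overlapping at any instant.
starts: [7, 8, 9, 12, 16]
ends:   [9, 9, 10, 16, 17]
s7→1 s8→2  — peak 2.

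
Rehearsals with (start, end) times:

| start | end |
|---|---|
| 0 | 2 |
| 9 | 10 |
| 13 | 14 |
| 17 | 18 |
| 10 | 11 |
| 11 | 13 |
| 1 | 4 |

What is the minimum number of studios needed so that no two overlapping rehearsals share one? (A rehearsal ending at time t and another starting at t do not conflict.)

Events (time:±→running): 0:+→1 1:+→2 … peak 2.

2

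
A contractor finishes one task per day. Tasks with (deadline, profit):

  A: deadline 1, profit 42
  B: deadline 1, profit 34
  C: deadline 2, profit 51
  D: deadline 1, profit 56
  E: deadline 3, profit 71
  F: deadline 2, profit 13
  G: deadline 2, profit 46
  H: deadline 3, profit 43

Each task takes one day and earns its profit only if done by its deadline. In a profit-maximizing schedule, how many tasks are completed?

3

Sort by profit descending; place each in the latest free slot ≤ its deadline.
Profit order: E=71 D=56 C=51 G=46 H=43 A=42 B=34 F=13
Assign: E→slot 3, D→slot 1, C→slot 2, G skipped, H skipped, A skipped, B skipped, F skipped.
Slots: [1:D] [2:C] [3:E]
3 of 8 scheduled.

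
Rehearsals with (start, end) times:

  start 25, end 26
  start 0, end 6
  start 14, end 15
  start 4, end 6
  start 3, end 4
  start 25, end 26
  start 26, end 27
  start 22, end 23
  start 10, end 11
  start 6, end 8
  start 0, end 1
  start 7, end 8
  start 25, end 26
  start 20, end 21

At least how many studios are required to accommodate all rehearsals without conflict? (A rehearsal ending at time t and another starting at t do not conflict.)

3

Events (time:±→running): 0:+→1 0:+→2 1:-→1 3:+→2 4:-→1 4:+→2 6:-→1 6:-→0 6:+→1 7:+→2 8:-→1 8:-→0 10:+→1 11:-→0 14:+→1 15:-→0 20:+→1 21:-→0 22:+→1 23:-→0 25:+→1 25:+→2 25:+→3 … peak 3.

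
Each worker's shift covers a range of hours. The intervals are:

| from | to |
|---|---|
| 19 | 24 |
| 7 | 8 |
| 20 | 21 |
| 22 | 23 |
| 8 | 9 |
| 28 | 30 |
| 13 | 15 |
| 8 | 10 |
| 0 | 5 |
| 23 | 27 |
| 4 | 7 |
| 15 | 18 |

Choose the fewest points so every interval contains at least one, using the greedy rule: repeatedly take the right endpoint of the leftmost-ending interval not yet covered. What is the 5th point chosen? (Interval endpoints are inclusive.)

23

Process intervals by earliest right end; each time one isn't hit yet, stab at its right endpoint.
By right end: [0,5]  [4,7]  [7,8]  [8,9]  [8,10]  [13,15]  [15,18]  [20,21]  [22,23]  [19,24]  [23,27]  [28,30]
[0,5] uncovered → point at 5; [7,8] uncovered → point at 8; [13,15] uncovered → point at 15; [20,21] uncovered → point at 21; [22,23] uncovered → point at 23; [28,30] uncovered → point at 30.
Points: 5, 8, 15, 21, 23, 30 (6 total).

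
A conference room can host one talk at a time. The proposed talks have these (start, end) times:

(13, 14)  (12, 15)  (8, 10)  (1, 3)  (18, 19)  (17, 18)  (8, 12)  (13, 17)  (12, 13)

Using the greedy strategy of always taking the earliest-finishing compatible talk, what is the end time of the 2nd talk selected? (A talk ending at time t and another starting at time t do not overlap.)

10

Order by finish time; keep every interval that doesn't clash with the previous kept one.
By end time: (1,3), (8,10), (8,12), (12,13), (13,14), (12,15), (13,17), (17,18), (18,19).
Pick (1,3); next start ≥ 3 → (8,10); next start ≥ 10 → (12,13); next start ≥ 13 → (13,14); next start ≥ 14 → (17,18); next start ≥ 18 → (18,19).
Selected: (1,3) (8,10) (12,13) (13,14) (17,18) (18,19)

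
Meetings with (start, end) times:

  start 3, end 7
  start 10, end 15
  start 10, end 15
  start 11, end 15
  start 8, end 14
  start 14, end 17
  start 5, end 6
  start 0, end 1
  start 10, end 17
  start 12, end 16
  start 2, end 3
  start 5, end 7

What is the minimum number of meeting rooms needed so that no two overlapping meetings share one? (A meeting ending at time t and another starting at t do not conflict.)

6

Events (time:±→running): 0:+→1 1:-→0 2:+→1 3:-→0 3:+→1 5:+→2 5:+→3 6:-→2 7:-→1 7:-→0 8:+→1 10:+→2 10:+→3 10:+→4 11:+→5 12:+→6 … peak 6.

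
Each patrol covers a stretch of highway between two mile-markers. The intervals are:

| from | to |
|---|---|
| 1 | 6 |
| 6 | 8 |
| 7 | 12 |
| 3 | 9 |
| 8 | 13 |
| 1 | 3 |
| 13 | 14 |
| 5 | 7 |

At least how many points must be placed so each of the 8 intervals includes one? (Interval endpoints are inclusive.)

3

Process intervals by earliest right end; each time one isn't hit yet, stab at its right endpoint.
Sorted: [1,3] [1,6] [5,7] [6,8] [3,9] [7,12] [8,13] [13,14]
{[1,3],[1,6]} hit by 3; {[5,7],[6,8],[3,9],[7,12]} hit by 7; {[8,13],[13,14]} hit by 13.
Points: 3, 7, 13 (3 total).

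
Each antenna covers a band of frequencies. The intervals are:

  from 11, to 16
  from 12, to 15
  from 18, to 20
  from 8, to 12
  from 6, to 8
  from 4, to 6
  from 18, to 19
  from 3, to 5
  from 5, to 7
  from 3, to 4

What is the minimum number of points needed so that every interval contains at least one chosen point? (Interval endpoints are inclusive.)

Sorted: [3,4] [3,5] [4,6] [5,7] [6,8] [8,12] [12,15] [11,16] [18,19] [18,20]
{[3,4],[3,5],[4,6]} hit by 4; {[5,7],[6,8]} hit by 7; {[8,12],[12,15],[11,16]} hit by 12; {[18,19],[18,20]} hit by 19.
Points: 4, 7, 12, 19 (4 total).

4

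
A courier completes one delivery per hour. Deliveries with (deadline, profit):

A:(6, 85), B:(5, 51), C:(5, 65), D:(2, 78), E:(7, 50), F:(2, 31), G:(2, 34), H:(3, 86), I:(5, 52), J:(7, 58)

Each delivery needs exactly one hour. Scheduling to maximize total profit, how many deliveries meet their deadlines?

7

Take jobs in profit order; each goes to the latest open slot no later than its deadline.
Profit order: H=86 A=85 D=78 C=65 J=58 I=52 B=51 E=50 G=34 F=31
Assign: H→slot 3, A→slot 6, D→slot 2, C→slot 5, J→slot 7, I→slot 4, B→slot 1, E skipped, G skipped, F skipped.
Slots: [1:B] [2:D] [3:H] [4:I] [5:C] [6:A] [7:J]
7 of 10 scheduled.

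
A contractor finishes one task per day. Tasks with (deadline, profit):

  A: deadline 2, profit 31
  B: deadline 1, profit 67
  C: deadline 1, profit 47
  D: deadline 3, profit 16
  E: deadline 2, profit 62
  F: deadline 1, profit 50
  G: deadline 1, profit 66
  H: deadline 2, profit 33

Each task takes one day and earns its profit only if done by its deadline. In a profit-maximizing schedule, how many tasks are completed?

Take jobs in profit order; each goes to the latest open slot no later than its deadline.
Profit order: B=67 G=66 E=62 F=50 C=47 H=33 A=31 D=16
Assign: B→slot 1, G skipped, E→slot 2, F skipped, C skipped, H skipped, A skipped, D→slot 3.
Slots: [1:B] [2:E] [3:D]
3 of 8 scheduled.

3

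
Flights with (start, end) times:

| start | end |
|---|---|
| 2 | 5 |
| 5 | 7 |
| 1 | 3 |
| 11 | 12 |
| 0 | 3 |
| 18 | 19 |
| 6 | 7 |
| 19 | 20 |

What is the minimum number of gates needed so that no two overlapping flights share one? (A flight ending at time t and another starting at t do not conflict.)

3

Events (time:±→running): 0:+→1 1:+→2 2:+→3 … peak 3.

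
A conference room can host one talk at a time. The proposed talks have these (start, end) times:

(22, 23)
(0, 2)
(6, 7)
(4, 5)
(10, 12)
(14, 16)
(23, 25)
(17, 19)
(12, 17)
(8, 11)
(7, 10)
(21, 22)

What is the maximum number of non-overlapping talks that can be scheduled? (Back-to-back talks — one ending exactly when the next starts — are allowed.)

Sorted by end: (0,2)  (4,5)  (6,7)  (7,10)  (8,11)  (10,12)  (14,16)  (12,17)  (17,19)  (21,22)  (22,23)  (23,25)
take (0,2); take (4,5); take (6,7); take (7,10); take (10,12); take (14,16); skip (12,17); take (17,19); take (21,22); take (22,23); take (23,25).
Selected 10 talks.

10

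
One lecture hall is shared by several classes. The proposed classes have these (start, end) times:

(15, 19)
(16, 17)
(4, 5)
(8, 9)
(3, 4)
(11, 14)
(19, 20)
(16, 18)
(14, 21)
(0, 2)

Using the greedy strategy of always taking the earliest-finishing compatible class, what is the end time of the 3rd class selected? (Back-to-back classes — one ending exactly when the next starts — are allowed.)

By end time: (0,2), (3,4), (4,5), (8,9), (11,14), (16,17), (16,18), (15,19), (19,20), (14,21).
Pick (0,2); next start ≥ 2 → (3,4); next start ≥ 4 → (4,5); next start ≥ 5 → (8,9); next start ≥ 9 → (11,14); next start ≥ 14 → (16,17); next start ≥ 17 → (19,20).
Selected: (0,2) (3,4) (4,5) (8,9) (11,14) (16,17) (19,20)

5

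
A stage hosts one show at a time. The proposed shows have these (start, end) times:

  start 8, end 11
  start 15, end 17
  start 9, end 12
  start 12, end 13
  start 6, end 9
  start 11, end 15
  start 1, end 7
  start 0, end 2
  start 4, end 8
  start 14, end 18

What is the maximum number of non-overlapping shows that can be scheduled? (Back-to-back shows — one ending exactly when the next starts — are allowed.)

5

Sorted by end: (0,2)  (1,7)  (4,8)  (6,9)  (8,11)  (9,12)  (12,13)  (11,15)  (15,17)  (14,18)
take (0,2); skip (1,7); take (4,8); skip (6,9); take (8,11); take (12,13); skip (11,15); take (15,17).
Selected 5 shows.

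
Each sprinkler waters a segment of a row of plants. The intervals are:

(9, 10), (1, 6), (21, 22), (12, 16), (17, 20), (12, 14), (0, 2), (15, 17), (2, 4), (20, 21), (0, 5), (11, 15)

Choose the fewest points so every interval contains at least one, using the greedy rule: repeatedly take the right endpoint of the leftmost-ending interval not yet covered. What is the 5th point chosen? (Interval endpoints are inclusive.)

Sort by right endpoint; whenever an interval is uncovered, place a point at its right end.
By right end: [0,2]  [2,4]  [0,5]  [1,6]  [9,10]  [12,14]  [11,15]  [12,16]  [15,17]  [17,20]  [20,21]  [21,22]
[0,2] uncovered → point at 2; [9,10] uncovered → point at 10; [12,14] uncovered → point at 14; [15,17] uncovered → point at 17; [20,21] uncovered → point at 21.
Points: 2, 10, 14, 17, 21 (5 total).

21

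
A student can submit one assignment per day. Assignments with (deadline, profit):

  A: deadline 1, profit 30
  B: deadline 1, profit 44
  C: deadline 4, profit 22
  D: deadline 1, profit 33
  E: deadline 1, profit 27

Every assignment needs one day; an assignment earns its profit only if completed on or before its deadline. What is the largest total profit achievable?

Sort by profit descending; place each in the latest free slot ≤ its deadline.
Profit order: B=44 D=33 A=30 E=27 C=22
Assign: B→slot 1, D skipped, A skipped, E skipped, C→slot 4.
Slots: [1:B] [4:C]
Profit = 44 + 22 = 66

66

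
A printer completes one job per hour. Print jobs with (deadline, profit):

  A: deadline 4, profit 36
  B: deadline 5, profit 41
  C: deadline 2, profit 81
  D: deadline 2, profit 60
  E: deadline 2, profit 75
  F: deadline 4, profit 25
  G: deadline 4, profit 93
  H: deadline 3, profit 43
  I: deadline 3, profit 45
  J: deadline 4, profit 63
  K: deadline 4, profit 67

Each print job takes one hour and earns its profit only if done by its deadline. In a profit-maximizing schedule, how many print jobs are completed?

5

By profit: G(d4,93), C(d2,81), E(d2,75), K(d4,67), J(d4,63), D(d2,60), I(d3,45), H(d3,43), B(d5,41), A(d4,36), F(d4,25)
G→slot 4; C→slot 2; E→slot 1; K→slot 3; J skipped; D skipped; I skipped; H skipped; B→slot 5; A skipped; F skipped.
5 of 11 scheduled.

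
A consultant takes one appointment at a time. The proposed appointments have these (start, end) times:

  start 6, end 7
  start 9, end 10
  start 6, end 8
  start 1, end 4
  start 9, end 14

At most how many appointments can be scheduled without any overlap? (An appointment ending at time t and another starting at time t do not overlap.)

3

Order by finish time; keep every interval that doesn't clash with the previous kept one.
Sorted by end: (1,4)  (6,7)  (6,8)  (9,10)  (9,14)
take (1,4); take (6,7); skip (6,8); take (9,10).
Selected 3 appointments.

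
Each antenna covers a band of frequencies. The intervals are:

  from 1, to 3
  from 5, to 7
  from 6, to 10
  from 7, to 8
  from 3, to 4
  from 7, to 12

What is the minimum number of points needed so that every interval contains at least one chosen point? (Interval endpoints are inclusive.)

Sorted: [1,3] [3,4] [5,7] [7,8] [6,10] [7,12]
{[1,3],[3,4]} hit by 3; {[5,7],[7,8],[6,10],[7,12]} hit by 7.
Points: 3, 7 (2 total).

2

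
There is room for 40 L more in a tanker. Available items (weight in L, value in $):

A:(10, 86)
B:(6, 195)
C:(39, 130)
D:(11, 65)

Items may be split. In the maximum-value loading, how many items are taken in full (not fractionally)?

3

Sort by value per unit weight and fill in that order.
Order: B (195/6=32.50) > A (86/10=8.60) > D (65/11=5.91) > C (130/39=3.33)
Fill: take B (6 @ 195) → take A (10 @ 86) → take D (11 @ 65) → take 13/39 of C → 43.33; 40/40 used.
3 item(s) taken whole; one partial (take 13/39 of C).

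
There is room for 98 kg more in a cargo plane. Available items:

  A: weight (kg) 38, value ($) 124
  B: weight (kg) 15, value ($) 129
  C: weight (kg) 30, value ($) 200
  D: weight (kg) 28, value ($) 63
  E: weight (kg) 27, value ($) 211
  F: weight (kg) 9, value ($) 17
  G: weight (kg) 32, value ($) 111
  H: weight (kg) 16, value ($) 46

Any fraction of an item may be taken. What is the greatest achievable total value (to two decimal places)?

630.19

Ratios (sorted): B 8.60, E 7.81, C 6.67, G 3.47, A 3.26, H 2.88, D 2.25, F 1.89
take B (15 @ 129); take E (27 @ 211); take C (30 @ 200); take 26/32 of G → 90.19. Capacity used 98/98.
Total value = 630.19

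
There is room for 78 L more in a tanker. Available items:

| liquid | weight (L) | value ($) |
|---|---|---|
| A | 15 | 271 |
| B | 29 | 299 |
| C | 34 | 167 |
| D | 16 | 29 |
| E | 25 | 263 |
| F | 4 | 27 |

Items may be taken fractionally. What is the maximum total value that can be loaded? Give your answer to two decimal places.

884.56

Ratios (sorted): A 18.07, E 10.52, B 10.31, F 6.75, C 4.91, D 1.81
take A (15 @ 271); take E (25 @ 263); take B (29 @ 299); take F (4 @ 27); take 5/34 of C → 24.56. Capacity used 78/78.
Total value = 884.56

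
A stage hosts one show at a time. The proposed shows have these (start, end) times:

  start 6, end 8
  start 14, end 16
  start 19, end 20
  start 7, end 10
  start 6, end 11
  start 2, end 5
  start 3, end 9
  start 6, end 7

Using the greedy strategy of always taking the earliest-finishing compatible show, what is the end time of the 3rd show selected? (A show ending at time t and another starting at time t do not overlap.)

10

Sort by end time and greedily take each interval whose start is ≥ the last chosen end.
Sorted by end: (2,5)  (6,7)  (6,8)  (3,9)  (7,10)  (6,11)  (14,16)  (19,20)
take (2,5); take (6,7); take (7,10); take (14,16); take (19,20).
Selected: (2,5) (6,7) (7,10) (14,16) (19,20)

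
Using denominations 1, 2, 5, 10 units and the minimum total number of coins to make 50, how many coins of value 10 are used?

5

Greedy: take as many of the largest coin as possible, then repeat with the remainder.
50 − 5×10→0
Count of 10: 5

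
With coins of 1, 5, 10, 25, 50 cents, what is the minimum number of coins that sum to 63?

5

Greedy: take as many of the largest coin as possible, then repeat with the remainder.
63 − 1×50→13 − 1×10→3 − 3×1→0
Total coins = 1 + 1 + 3 = 5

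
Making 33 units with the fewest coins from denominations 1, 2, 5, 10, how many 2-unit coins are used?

1

Greedy: take as many of the largest coin as possible, then repeat with the remainder.
33 = 3×10 + 1×2 + 1×1
Count of 2: 1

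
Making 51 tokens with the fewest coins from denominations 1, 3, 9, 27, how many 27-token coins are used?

Greedy: take as many of the largest coin as possible, then repeat with the remainder.
51 − 1×27→24 − 2×9→6 − 2×3→0
Count of 27: 1

1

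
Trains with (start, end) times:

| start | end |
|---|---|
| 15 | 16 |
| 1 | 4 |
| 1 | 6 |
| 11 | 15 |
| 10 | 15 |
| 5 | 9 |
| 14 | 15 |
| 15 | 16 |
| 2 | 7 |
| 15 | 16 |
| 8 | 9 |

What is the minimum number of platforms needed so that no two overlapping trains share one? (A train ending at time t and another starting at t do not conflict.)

3

starts: [1, 1, 2, 5, 8, 10, 11, 14, 15, 15, 15]
ends:   [4, 6, 7, 9, 9, 15, 15, 15, 16, 16, 16]
s1→1 s1→2 s2→3  — peak 3.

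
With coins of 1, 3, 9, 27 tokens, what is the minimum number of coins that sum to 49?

Greedy: take as many of the largest coin as possible, then repeat with the remainder.
49 = 1×27 + 2×9 + 1×3 + 1×1
Total coins = 1 + 2 + 1 + 1 = 5

5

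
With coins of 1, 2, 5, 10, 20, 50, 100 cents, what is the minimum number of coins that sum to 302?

302 = 3×100 + 1×2
Total coins = 3 + 1 = 4

4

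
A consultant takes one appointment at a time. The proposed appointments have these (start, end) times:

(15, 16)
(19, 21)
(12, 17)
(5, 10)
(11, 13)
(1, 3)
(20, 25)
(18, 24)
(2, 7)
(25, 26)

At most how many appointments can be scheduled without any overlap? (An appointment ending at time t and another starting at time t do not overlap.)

Order by finish time; keep every interval that doesn't clash with the previous kept one.
Sorted by end: (1,3)  (2,7)  (5,10)  (11,13)  (15,16)  (12,17)  (19,21)  (18,24)  (20,25)  (25,26)
take (1,3); take (5,10); take (11,13); take (15,16); take (19,21); take (25,26).
Selected 6 appointments.

6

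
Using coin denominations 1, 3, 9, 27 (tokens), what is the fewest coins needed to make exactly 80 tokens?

8

80 = 2×27 + 2×9 + 2×3 + 2×1
Total coins = 2 + 2 + 2 + 2 = 8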